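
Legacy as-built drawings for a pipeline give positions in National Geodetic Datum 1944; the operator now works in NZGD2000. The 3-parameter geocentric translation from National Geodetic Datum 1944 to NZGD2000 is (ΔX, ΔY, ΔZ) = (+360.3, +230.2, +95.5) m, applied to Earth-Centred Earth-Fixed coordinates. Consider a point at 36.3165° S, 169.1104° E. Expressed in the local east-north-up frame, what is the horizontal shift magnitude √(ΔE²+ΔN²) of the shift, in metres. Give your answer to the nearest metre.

At φ = -36.3165°, λ = 169.1104°: sin φ = -0.592245, cos φ = 0.805758, sin λ = 0.188917, cos λ = -0.981993.
ΔE = −sin λ·ΔX + cos λ·ΔY = −(0.188917)·(360.3) + (-0.981993)·(230.2) = -294.12 m.
ΔN = −sin φ cos λ·ΔX − sin φ sin λ·ΔY + cos φ·ΔZ = −(-0.592245)(-0.981993)(360.3) − (-0.592245)(0.188917)(230.2) + (0.805758)(95.5) = -106.84 m.
Horizontal magnitude = √(ΔE² + ΔN²) = √((-294.12)² + (-106.84)²) = 312.92 m.

313 m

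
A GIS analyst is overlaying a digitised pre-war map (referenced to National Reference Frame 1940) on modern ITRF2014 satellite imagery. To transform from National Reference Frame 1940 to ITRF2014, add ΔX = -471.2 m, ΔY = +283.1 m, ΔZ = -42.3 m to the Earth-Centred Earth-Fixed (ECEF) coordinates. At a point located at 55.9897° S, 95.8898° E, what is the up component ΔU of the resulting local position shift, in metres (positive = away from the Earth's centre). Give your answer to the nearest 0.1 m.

At φ = -55.9897°, λ = 95.8898°: sin φ = -0.828937, cos φ = 0.559342, sin λ = 0.994721, cos λ = -0.102615.
ΔU = cos φ cos λ·ΔX + cos φ sin λ·ΔY + sin φ·ΔZ = (0.559342)(-0.102615)(-471.2) + (0.559342)(0.994721)(283.1) + (-0.828937)(-42.3) = 219.62 m.

ΔU = 219.6 m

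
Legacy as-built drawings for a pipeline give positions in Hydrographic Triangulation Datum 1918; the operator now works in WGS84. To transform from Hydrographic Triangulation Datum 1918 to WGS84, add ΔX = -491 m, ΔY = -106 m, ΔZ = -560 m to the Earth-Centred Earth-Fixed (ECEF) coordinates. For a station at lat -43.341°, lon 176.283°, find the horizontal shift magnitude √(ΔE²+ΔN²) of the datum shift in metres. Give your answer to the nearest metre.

At φ = -43.341°, λ = 176.283°: sin φ = -0.686339, cos φ = 0.727282, sin λ = 0.064828, cos λ = -0.997896.
ΔE = −sin λ·ΔX + cos λ·ΔY = −(0.064828)·(-491) + (-0.997896)·(-106) = 137.61 m.
ΔN = −sin φ cos λ·ΔX − sin φ sin λ·ΔY + cos φ·ΔZ = −(-0.686339)(-0.997896)(-491) − (-0.686339)(0.064828)(-106) + (0.727282)(-560) = -75.71 m.
Horizontal magnitude = √(ΔE² + ΔN²) = √(137.61² + (-75.71)²) = 157.06 m.

157 m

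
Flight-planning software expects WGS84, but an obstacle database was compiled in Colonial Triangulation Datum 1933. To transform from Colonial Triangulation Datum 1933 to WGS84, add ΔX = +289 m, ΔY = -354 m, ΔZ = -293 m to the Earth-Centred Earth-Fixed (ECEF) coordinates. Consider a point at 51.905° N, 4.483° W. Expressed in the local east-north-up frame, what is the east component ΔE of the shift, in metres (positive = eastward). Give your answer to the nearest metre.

ΔE = -330 m

At φ = 51.905°, λ = -4.483°: sin φ = 0.786989, cos φ = 0.616967, sin λ = -0.078163, cos λ = 0.996941.
ΔE = −sin λ·ΔX + cos λ·ΔY = −(-0.078163)·(289) + (0.996941)·(-354) = -330.33 m.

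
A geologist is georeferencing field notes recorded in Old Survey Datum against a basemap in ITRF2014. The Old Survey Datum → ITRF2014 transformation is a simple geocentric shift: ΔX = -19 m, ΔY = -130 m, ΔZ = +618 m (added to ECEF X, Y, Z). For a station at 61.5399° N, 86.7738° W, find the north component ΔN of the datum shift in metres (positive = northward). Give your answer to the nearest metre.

ΔN = 181 m

At φ = 61.5399°, λ = -86.7738°: sin φ = 0.879149, cos φ = 0.476547, sin λ = -0.998415, cos λ = 0.056278.
ΔN = −sin φ cos λ·ΔX − sin φ sin λ·ΔY + cos φ·ΔZ = −(0.879149)(0.056278)(-19) − (0.879149)(-0.998415)(-130) + (0.476547)(618) = 181.34 m.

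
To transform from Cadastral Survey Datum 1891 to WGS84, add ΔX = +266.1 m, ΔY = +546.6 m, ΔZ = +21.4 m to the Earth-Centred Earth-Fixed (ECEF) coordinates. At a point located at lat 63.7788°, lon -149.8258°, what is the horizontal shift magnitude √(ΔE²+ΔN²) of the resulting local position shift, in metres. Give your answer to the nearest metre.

The local east axis at (φ, λ) is (−sin λ, cos λ, 0), so ΔE = −sin(-149.8258°)·266.1 + cos(-149.8258°)·546.6 = -338.79 m.
The local north axis is (−sin φ cos λ, −sin φ sin λ, cos φ), giving ΔN = 206.371 + 246.466 + 9.455 = 462.29 m.
Horizontal magnitude = √(ΔE² + ΔN²) = √((-338.79)² + 462.29²) = 573.14 m.

573 m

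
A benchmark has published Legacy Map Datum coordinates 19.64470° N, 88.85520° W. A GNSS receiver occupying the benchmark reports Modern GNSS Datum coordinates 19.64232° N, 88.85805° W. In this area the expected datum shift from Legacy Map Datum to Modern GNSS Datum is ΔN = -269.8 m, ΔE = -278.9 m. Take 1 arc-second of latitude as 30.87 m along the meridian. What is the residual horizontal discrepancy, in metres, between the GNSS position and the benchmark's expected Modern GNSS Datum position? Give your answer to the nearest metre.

20 m

Observed coordinate differences: Δφ = -0.00238°, Δλ = -0.00285°.
Converting to metres (1° lat = 111132 m, cos φ = 0.941795): observed ΔN = -264.5 m, observed ΔE = -298.3 m.
Subtracting the expected shift leaves a residual of -264.5 − (-269.8) = 5.3 m north and -298.3 − (-278.9) = -19.4 m east.
Residual distance = √(5.3² + (-19.4)²) = 20.1 m.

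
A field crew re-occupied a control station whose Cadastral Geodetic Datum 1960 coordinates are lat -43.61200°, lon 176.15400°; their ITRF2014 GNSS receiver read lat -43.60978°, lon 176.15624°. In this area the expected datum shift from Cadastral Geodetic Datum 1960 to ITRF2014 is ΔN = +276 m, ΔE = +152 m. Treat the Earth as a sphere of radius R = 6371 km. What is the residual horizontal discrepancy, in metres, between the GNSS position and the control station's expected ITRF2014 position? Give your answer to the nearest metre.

41 m

Observed coordinate differences: Δφ = +0.00222°, Δλ = +0.00224°.
Converting to metres (1° lat = 111195 m, cos φ = 0.724027): observed ΔN = 246.9 m, observed ΔE = 180.3 m.
Subtracting the expected shift leaves a residual of 246.9 − (276) = -29.1 m north and 180.3 − (152) = 28.3 m east.
Residual distance = √((-29.1)² + 28.3²) = 40.7 m.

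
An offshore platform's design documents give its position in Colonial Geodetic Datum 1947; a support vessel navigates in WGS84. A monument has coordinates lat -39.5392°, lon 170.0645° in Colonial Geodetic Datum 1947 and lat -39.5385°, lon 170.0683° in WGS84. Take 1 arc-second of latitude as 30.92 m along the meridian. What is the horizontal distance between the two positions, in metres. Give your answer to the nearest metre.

Δφ = -39.5385° − -39.5392° = +0.0007°; Δλ = 170.0683° − 170.0645° = +0.0038°.
1° of latitude = 3600 × 30.92 = 111312 m.
ΔN = Δφ × 111312 = 77.9 m; ΔE = Δλ × 111312 × cos(-39.5392°) = +0.0038 × 111312 × 0.771189 = 326.2 m.
Distance = √(ΔE² + ΔN²) = √(326.2² + 77.9²) = 335.4 m.

335 m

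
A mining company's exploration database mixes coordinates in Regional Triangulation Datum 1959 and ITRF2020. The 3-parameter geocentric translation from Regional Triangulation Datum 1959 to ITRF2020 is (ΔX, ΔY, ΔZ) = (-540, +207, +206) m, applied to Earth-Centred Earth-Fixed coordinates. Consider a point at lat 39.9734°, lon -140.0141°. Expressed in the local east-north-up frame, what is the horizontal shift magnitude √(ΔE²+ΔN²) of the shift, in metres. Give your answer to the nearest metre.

506 m

At φ = 39.9734°, λ = -140.0141°: sin φ = 0.642432, cos φ = 0.766343, sin λ = -0.642599, cos λ = -0.766203.
ΔE = −sin λ·ΔX + cos λ·ΔY = −(-0.642599)·(-540) + (-0.766203)·(207) = -505.61 m.
ΔN = −sin φ cos λ·ΔX − sin φ sin λ·ΔY + cos φ·ΔZ = −(0.642432)(-0.766203)(-540) − (0.642432)(-0.642599)(207) + (0.766343)(206) = -22.48 m.
Horizontal magnitude = √(ΔE² + ΔN²) = √((-505.61)² + (-22.48)²) = 506.11 m.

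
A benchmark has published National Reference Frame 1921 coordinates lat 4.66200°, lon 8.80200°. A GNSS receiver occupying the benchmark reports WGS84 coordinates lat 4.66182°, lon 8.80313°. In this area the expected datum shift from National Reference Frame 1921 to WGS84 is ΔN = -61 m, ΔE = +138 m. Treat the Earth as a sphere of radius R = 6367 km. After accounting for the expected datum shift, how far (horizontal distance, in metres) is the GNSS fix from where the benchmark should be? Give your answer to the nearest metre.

43 m

Observed coordinate differences: Δφ = -0.00018°, Δλ = +0.00113°.
Converting to metres (1° lat = 111125 m, cos φ = 0.996692): observed ΔN = -20.0 m, observed ΔE = 125.2 m.
Subtracting the expected shift leaves a residual of -20.0 − (-61) = 41.0 m north and 125.2 − (138) = -12.8 m east.
Residual distance = √(41.0² + (-12.8)²) = 43.0 m.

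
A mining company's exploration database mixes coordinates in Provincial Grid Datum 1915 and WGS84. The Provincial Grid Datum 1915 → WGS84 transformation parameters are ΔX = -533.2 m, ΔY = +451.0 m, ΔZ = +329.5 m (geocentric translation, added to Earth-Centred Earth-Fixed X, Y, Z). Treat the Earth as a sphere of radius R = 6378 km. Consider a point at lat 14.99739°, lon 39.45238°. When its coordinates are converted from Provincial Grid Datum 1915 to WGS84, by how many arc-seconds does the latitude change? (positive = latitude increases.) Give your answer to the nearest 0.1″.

Δφ = 11.3″

sin φ = 0.258775, cos φ = 0.965938, sin λ = 0.635437, cos λ = 0.772153.
North component: ΔN = −sin φ cos λ·ΔX − sin φ sin λ·ΔY + cos φ·ΔZ = −(0.258775)(0.772153)(-533.2) − (0.258775)(0.635437)(451.0) + (0.965938)(329.5) = 350.66 m.
1° of latitude spans πR/180 = 111317 m, so Δφ = 350.66 / 111317 × 3600 = 11.340″.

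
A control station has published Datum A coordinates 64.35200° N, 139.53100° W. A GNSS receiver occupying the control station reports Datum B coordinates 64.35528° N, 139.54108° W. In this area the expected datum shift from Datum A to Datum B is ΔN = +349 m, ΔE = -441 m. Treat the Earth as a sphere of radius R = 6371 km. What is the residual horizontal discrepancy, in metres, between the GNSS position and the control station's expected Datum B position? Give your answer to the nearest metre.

47 m

Observed coordinate differences: Δφ = +0.00328°, Δλ = -0.01008°.
Converting to metres (1° lat = 111195 m, cos φ = 0.432841): observed ΔN = 364.7 m, observed ΔE = -485.1 m.
Subtracting the expected shift leaves a residual of 364.7 − (349) = 15.7 m north and -485.1 − (-441) = -44.1 m east.
Residual distance = √(15.7² + (-44.1)²) = 46.9 m.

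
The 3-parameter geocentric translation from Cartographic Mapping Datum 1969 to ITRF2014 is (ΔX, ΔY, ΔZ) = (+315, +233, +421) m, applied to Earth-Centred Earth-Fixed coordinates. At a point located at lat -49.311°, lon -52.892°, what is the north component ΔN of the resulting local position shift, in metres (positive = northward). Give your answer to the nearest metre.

ΔN = 278 m

At φ = -49.311°, λ = -52.892°: sin φ = -0.758260, cos φ = 0.651953, sin λ = -0.797500, cos λ = 0.603319.
ΔN = −sin φ cos λ·ΔX − sin φ sin λ·ΔY + cos φ·ΔZ = −(-0.758260)(0.603319)(315) − (-0.758260)(-0.797500)(233) + (0.651953)(421) = 277.68 m.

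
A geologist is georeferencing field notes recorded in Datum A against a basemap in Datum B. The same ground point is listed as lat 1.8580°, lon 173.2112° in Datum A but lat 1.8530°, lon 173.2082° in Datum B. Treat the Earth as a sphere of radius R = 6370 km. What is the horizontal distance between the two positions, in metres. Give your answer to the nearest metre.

Δφ = 1.8530° − 1.8580° = -0.0050°; Δλ = 173.2082° − 173.2112° = -0.0030°.
1° along a meridian = πR/180 = 111177 m.
ΔN = Δφ × 111177 = -555.9 m; ΔE = Δλ × 111177 × cos(1.8580°) = -0.0030 × 111177 × 0.999474 = -333.4 m.
Distance = √(ΔE² + ΔN²) = √((-333.4)² + (-555.9)²) = 648.2 m.

648 m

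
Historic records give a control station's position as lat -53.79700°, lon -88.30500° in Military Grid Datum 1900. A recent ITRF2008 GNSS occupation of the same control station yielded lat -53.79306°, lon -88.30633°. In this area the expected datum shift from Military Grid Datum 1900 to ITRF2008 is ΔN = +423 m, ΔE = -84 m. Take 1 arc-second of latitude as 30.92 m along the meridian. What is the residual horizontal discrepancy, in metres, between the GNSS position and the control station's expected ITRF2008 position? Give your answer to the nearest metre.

16 m

Observed coordinate differences: Δφ = +0.00394°, Δλ = -0.00133°.
Converting to metres (1° lat = 111312 m, cos φ = 0.590648): observed ΔN = 438.6 m, observed ΔE = -87.4 m.
Subtracting the expected shift leaves a residual of 438.6 − (423) = 15.6 m north and -87.4 − (-84) = -3.4 m east.
Residual distance = √(15.6² + (-3.4)²) = 15.9 m.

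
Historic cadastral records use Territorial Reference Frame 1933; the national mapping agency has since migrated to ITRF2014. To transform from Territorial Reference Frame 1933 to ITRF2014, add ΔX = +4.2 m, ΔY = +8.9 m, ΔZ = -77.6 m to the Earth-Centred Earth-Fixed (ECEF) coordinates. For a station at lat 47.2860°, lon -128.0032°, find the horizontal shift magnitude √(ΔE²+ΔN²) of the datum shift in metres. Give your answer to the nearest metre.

46 m

The local east axis at (φ, λ) is (−sin λ, cos λ, 0), so ΔE = −sin(-128.0032°)·4.2 + cos(-128.0032°)·8.9 = -2.17 m.
The local north axis is (−sin φ cos λ, −sin φ sin λ, cos φ), giving ΔN = 1.900 + 5.153 − 52.639 = -45.59 m.
Horizontal magnitude = √(ΔE² + ΔN²) = √((-2.17)² + (-45.59)²) = 45.64 m.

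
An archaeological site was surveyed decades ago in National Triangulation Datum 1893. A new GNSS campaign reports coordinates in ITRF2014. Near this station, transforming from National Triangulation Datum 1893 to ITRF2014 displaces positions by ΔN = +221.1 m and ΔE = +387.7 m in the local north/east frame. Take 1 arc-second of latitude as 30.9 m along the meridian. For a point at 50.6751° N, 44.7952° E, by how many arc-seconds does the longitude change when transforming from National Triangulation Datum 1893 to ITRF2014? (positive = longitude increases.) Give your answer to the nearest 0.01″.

At latitude 50.6751°, cos φ = 0.633717.
1″ of longitude at this latitude = 30.90 × cos φ = 19.5819 m, so Δλ = 387.7 / 19.5819 = 19.799″.

Δλ = 19.80″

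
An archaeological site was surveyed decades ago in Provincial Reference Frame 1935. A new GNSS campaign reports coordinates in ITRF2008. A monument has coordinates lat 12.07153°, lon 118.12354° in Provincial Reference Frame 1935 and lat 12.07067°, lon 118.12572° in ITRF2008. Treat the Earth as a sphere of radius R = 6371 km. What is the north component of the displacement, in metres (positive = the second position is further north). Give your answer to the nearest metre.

Δφ = 12.07067° − 12.07153° = -0.00086°; Δλ = 118.12572° − 118.12354° = +0.00218°.
1° along a meridian = πR/180 = 111195 m.
ΔN = Δφ × 111195 = -95.6 m; ΔE = Δλ × 111195 × cos(12.07153°) = +0.00218 × 111195 × 0.977887 = 237.0 m.

ΔN = -96 m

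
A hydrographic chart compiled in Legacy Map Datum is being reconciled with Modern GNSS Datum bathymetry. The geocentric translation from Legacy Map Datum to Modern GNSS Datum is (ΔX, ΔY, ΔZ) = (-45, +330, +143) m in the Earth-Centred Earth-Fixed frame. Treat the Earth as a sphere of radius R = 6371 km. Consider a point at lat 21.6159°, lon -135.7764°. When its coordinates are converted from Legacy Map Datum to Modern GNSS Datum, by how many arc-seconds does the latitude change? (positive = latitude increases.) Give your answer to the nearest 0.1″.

sin φ = 0.368383, cos φ = 0.929674, sin λ = -0.697460, cos λ = -0.716623.
North component: ΔN = −sin φ cos λ·ΔX − sin φ sin λ·ΔY + cos φ·ΔZ = −(0.368383)(-0.716623)(-45) − (0.368383)(-0.697460)(330) + (0.929674)(143) = 205.85 m.
1° of latitude spans πR/180 = 111195 m, so Δφ = 205.85 / 111195 × 3600 = 6.665″.

Δφ = 6.7″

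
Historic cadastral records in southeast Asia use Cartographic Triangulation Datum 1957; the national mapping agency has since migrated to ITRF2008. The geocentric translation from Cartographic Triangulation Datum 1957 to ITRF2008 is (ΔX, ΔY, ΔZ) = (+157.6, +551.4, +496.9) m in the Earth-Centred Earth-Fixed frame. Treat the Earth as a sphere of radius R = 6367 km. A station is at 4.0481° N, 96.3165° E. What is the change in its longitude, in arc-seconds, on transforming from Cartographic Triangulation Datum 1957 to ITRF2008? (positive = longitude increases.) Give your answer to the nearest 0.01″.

sin φ = 0.070594, cos φ = 0.997505, sin λ = 0.993929, cos λ = -0.110021.
East component: ΔE = −sin λ·ΔX + cos λ·ΔY = −(0.993929)(157.6) + (-0.110021)(551.4) = -217.31 m.
1° of latitude spans πR/180 = 111125 m; at latitude φ, 1° of longitude spans that × cos φ = 110847.9 m, so Δλ = -217.31 / 110847.9 × 3600 = -7.058″.

Δλ = -7.06″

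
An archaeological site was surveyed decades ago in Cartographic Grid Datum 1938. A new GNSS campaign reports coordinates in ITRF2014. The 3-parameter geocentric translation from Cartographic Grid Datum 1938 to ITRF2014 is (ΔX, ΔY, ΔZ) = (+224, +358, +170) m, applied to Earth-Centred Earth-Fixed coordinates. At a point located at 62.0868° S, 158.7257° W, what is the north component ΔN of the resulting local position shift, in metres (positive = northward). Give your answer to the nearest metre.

The local north axis is (−sin φ cos λ, −sin φ sin λ, cos φ), giving ΔN = -184.451 − 114.782 + 79.583 = -219.65 m.

ΔN = -220 m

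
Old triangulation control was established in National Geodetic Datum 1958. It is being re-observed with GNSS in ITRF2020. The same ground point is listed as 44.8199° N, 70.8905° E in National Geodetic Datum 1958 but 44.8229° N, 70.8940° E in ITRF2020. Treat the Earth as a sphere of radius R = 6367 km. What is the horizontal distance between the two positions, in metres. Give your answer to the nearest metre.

433 m

Δφ = 44.8229° − 44.8199° = +0.0030°; Δλ = 70.8940° − 70.8905° = +0.0035°.
1° along a meridian = πR/180 = 111125 m.
ΔN = Δφ × 111125 = 333.4 m; ΔE = Δλ × 111125 × cos(44.8199°) = +0.0035 × 111125 × 0.709326 = 275.9 m.
Distance = √(ΔE² + ΔN²) = √(275.9² + 333.4²) = 432.7 m.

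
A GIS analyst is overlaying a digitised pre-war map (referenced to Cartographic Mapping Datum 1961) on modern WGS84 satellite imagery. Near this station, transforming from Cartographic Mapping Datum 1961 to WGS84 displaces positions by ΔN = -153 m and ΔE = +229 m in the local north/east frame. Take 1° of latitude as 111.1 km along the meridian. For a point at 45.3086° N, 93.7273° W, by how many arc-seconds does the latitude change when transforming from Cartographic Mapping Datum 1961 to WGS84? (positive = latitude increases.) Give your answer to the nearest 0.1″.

1° of latitude = 111.1 km, so Δφ = -153.0 / 111100 = -0.0013771° = -4.958″.

Δφ = -5.0″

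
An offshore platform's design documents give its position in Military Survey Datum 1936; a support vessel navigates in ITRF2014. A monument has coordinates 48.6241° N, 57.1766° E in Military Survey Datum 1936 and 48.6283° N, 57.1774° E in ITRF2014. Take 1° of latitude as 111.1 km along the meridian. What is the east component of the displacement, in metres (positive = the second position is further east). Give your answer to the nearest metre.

Δφ = 48.6283° − 48.6241° = +0.0042°; Δλ = 57.1774° − 57.1766° = +0.0008°.
ΔN = Δφ × 111100 = 466.6 m; ΔE = Δλ × 111100 × cos(48.6241°) = +0.0008 × 111100 × 0.660996 = 58.7 m.

ΔE = 59 m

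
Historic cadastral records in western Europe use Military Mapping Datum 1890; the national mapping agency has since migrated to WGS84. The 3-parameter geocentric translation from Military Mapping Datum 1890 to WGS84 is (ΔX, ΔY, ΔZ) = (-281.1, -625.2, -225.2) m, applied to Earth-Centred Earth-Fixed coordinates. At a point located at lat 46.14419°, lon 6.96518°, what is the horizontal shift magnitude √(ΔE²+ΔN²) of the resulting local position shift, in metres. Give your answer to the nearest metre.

The local east axis at (φ, λ) is (−sin λ, cos λ, 0), so ΔE = −sin(6.96518°)·(-281.1) + cos(6.96518°)·(-625.2) = -586.50 m.
The local north axis is (−sin φ cos λ, −sin φ sin λ, cos φ), giving ΔN = 201.201 + 54.670 − 156.029 = 99.84 m.
Horizontal magnitude = √(ΔE² + ΔN²) = √((-586.50)² + 99.84²) = 594.94 m.

595 m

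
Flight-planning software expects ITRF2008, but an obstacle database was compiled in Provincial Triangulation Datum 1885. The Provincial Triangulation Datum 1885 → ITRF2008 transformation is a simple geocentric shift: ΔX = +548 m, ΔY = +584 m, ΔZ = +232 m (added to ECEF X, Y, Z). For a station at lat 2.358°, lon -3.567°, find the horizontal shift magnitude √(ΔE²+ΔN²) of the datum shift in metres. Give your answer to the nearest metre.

At φ = 2.358°, λ = -3.567°: sin φ = 0.041143, cos φ = 0.999153, sin λ = -0.062216, cos λ = 0.998063.
ΔE = −sin λ·ΔX + cos λ·ΔY = −(-0.062216)·(548) + (0.998063)·(584) = 616.96 m.
ΔN = −sin φ cos λ·ΔX − sin φ sin λ·ΔY + cos φ·ΔZ = −(0.041143)(0.998063)(548) − (0.041143)(-0.062216)(584) + (0.999153)(232) = 210.80 m.
Horizontal magnitude = √(ΔE² + ΔN²) = √(616.96² + 210.80²) = 651.98 m.

652 m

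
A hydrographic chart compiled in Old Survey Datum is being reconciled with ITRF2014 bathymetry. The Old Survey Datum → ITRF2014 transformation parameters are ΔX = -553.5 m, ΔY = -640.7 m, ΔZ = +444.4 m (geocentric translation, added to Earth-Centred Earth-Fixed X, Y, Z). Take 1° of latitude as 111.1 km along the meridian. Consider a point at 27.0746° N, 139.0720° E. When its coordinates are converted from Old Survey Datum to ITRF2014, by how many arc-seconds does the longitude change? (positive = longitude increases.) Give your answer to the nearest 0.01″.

sin φ = 0.455150, cos φ = 0.890415, sin λ = 0.655110, cos λ = -0.755533.
East component: ΔE = −sin λ·ΔX + cos λ·ΔY = −(0.655110)(-553.5) + (-0.755533)(-640.7) = 846.67 m.
1° of latitude spans 111100 m; at latitude φ, 1° of longitude spans that × cos φ = 98925.1 m, so Δλ = 846.67 / 98925.1 × 3600 = 30.811″.

Δλ = 30.81″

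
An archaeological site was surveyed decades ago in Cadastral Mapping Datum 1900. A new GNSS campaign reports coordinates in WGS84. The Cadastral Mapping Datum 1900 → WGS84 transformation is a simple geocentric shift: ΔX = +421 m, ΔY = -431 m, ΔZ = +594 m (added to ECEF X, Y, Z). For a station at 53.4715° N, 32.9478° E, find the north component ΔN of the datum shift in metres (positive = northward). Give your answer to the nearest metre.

At φ = 53.4715°, λ = 32.9478°: sin φ = 0.803561, cos φ = 0.595223, sin λ = 0.543875, cos λ = 0.839166.
ΔN = −sin φ cos λ·ΔX − sin φ sin λ·ΔY + cos φ·ΔZ = −(0.803561)(0.839166)(421) − (0.803561)(0.543875)(-431) + (0.595223)(594) = 258.04 m.

ΔN = 258 m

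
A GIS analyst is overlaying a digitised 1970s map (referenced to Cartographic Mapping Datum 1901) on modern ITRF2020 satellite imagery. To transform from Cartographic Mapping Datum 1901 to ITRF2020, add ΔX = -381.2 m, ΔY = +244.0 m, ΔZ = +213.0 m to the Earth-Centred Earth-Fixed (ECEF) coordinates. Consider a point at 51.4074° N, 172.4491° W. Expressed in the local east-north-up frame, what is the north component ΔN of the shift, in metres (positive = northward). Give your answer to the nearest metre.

ΔN = -137 m

The local north axis is (−sin φ cos λ, −sin φ sin λ, cos φ), giving ΔN = -295.363 + 25.061 + 132.865 = -137.44 m.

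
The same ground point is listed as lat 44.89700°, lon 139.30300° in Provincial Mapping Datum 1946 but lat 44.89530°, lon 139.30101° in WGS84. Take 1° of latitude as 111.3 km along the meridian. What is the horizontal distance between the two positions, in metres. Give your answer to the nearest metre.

Δφ = 44.89530° − 44.89700° = -0.00170°; Δλ = 139.30101° − 139.30300° = -0.00199°.
ΔN = Δφ × 111300 = -189.2 m; ΔE = Δλ × 111300 × cos(44.89700°) = -0.00199 × 111300 × 0.708377 = -156.9 m.
Distance = √(ΔE² + ΔN²) = √((-156.9)² + (-189.2)²) = 245.8 m.

246 m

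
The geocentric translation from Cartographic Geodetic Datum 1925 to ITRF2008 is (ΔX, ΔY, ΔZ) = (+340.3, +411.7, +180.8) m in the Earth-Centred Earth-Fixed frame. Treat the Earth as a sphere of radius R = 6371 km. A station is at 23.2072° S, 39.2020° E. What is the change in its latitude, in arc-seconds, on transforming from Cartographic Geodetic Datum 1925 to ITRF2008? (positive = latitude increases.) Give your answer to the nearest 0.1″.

Δφ = 12.1″

sin φ = -0.394057, cos φ = 0.919086, sin λ = 0.632056, cos λ = 0.774922.
North component: ΔN = −sin φ cos λ·ΔX − sin φ sin λ·ΔY + cos φ·ΔZ = −(-0.394057)(0.774922)(340.3) − (-0.394057)(0.632056)(411.7) + (0.919086)(180.8) = 372.63 m.
1° of latitude spans πR/180 = 111195 m, so Δφ = 372.63 / 111195 × 3600 = 12.064″.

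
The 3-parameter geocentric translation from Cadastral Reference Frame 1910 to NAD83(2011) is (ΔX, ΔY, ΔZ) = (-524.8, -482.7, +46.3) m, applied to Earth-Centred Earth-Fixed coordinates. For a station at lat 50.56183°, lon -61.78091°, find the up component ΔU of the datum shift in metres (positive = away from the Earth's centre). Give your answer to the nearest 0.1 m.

At φ = 50.56183°, λ = -61.78091°: sin φ = 0.772311, cos φ = 0.635245, sin λ = -0.881146, cos λ = 0.472844.
ΔU = cos φ cos λ·ΔX + cos φ sin λ·ΔY + sin φ·ΔZ = (0.635245)(0.472844)(-524.8) + (0.635245)(-0.881146)(-482.7) + (0.772311)(46.3) = 148.31 m.

ΔU = 148.3 m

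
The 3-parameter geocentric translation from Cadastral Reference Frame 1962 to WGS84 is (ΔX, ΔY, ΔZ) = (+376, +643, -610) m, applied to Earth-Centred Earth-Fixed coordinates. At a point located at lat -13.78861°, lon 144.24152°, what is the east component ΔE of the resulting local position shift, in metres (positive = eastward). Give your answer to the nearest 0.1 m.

ΔE = -741.5 m

The local east axis at (φ, λ) is (−sin λ, cos λ, 0), so ΔE = −sin(144.24152°)·376 + cos(144.24152°)·643 = -741.51 m.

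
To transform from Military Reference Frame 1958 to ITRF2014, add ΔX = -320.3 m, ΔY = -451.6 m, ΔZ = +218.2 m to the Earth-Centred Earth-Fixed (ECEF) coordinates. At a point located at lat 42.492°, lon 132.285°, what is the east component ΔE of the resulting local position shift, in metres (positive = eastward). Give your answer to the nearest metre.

At φ = 42.492°, λ = 132.285°: sin φ = 0.675487, cos φ = 0.737372, sin λ = 0.739807, cos λ = -0.672819.
ΔE = −sin λ·ΔX + cos λ·ΔY = −(0.739807)·(-320.3) + (-0.672819)·(-451.6) = 540.81 m.

ΔE = 541 m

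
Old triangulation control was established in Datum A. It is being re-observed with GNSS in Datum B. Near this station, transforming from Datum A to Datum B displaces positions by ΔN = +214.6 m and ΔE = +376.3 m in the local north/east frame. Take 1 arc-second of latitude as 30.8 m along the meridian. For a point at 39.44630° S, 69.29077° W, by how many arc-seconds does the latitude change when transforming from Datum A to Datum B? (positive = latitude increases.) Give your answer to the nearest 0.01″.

1″ of latitude = 30.80 m, so Δφ = 214.6 / 30.80 = 6.968″.

Δφ = 6.97″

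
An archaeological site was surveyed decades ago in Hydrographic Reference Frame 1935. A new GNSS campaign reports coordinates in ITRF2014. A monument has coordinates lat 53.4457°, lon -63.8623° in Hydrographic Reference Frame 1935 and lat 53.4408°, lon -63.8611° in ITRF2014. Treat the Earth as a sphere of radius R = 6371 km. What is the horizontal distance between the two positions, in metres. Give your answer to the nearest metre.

551 m

Δφ = 53.4408° − 53.4457° = -0.0049°; Δλ = -63.8611° − -63.8623° = +0.0012°.
1° along a meridian = πR/180 = 111195 m.
ΔN = Δφ × 111195 = -544.9 m; ΔE = Δλ × 111195 × cos(53.4457°) = +0.0012 × 111195 × 0.595584 = 79.5 m.
Distance = √(ΔE² + ΔN²) = √(79.5² + (-544.9)²) = 550.6 m.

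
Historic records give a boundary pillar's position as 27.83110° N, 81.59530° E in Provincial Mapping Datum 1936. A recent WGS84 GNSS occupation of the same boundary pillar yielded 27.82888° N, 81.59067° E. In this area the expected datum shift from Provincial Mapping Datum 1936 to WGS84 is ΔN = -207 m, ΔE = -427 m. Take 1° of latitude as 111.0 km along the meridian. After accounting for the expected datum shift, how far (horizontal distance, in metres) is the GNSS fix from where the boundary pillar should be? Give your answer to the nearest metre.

Observed coordinate differences: Δφ = -0.00222°, Δλ = -0.00463°.
Converting to metres (1° lat = 111000 m, cos φ = 0.884328): observed ΔN = -246.4 m, observed ΔE = -454.5 m.
Subtracting the expected shift leaves a residual of -246.4 − (-207) = -39.4 m north and -454.5 − (-427) = -27.5 m east.
Residual distance = √((-39.4)² + (-27.5)²) = 48.1 m.

48 m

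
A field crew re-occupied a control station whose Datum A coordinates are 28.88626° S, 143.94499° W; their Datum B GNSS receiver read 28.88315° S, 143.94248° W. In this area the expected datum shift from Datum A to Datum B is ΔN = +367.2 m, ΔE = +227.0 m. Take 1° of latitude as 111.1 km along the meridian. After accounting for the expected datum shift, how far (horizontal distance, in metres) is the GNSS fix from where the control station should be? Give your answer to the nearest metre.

28 m

Observed coordinate differences: Δφ = +0.00311°, Δλ = +0.00251°.
Converting to metres (1° lat = 111100 m, cos φ = 0.875580): observed ΔN = 345.5 m, observed ΔE = 244.2 m.
Subtracting the expected shift leaves a residual of 345.5 − (367.2) = -21.7 m north and 244.2 − (227.0) = 17.2 m east.
Residual distance = √((-21.7)² + 17.2²) = 27.7 m.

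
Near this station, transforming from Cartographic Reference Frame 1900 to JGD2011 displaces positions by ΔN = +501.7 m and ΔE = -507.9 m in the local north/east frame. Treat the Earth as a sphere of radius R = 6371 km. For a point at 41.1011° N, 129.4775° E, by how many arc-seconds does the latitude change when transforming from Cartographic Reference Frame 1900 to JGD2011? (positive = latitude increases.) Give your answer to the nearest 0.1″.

Δφ = 16.2″

On a sphere of radius R, 1 rad of latitude = R, so Δφ = ΔN / R = 501.7 / 6371000 = 7.8747e-05 rad = 16.243″.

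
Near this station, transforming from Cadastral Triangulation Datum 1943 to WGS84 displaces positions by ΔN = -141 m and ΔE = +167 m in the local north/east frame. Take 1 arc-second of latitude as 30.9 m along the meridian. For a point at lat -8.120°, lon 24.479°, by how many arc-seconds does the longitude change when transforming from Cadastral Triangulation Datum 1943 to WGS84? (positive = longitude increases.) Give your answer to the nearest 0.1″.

At latitude -8.120°, cos φ = 0.989974.
1″ of longitude at this latitude = 30.90 × cos φ = 30.5902 m, so Δλ = 167.0 / 30.5902 = 5.459″.

Δλ = 5.5″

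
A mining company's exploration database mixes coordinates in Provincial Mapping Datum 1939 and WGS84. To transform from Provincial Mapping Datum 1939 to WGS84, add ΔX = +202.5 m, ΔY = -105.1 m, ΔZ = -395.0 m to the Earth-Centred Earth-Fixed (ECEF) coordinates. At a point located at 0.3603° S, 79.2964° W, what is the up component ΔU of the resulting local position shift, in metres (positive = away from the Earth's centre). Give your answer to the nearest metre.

ΔU = 143 m

At φ = -0.3603°, λ = -79.2964°: sin φ = -0.006288, cos φ = 0.999980, sin λ = -0.982601, cos λ = 0.185728.
ΔU = cos φ cos λ·ΔX + cos φ sin λ·ΔY + sin φ·ΔZ = (0.999980)(0.185728)(202.5) + (0.999980)(-0.982601)(-105.1) + (-0.006288)(-395.0) = 143.36 m.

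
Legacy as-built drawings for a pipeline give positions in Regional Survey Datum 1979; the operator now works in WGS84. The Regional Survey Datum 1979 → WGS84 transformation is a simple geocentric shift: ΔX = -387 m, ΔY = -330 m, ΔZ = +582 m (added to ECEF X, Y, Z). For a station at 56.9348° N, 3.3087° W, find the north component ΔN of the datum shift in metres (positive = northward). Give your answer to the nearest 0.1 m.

ΔN = 625.4 m

The local north axis is (−sin φ cos λ, −sin φ sin λ, cos φ), giving ΔN = 323.785 − 15.962 + 317.535 = 625.36 m.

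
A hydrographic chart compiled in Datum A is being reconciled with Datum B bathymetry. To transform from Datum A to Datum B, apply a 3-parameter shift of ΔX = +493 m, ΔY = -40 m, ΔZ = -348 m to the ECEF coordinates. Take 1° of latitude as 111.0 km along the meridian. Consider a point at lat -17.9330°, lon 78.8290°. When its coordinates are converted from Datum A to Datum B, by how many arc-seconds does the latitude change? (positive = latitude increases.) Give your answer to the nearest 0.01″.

Δφ = -10.18″

sin φ = -0.307905, cos φ = 0.951417, sin λ = 0.981053, cos λ = 0.193738.
North component: ΔN = −sin φ cos λ·ΔX − sin φ sin λ·ΔY + cos φ·ΔZ = −(-0.307905)(0.193738)(493) − (-0.307905)(0.981053)(-40) + (0.951417)(-348) = -313.77 m.
1° of latitude spans 111000 m, so Δφ = -313.77 / 111000 × 3600 = -10.176″.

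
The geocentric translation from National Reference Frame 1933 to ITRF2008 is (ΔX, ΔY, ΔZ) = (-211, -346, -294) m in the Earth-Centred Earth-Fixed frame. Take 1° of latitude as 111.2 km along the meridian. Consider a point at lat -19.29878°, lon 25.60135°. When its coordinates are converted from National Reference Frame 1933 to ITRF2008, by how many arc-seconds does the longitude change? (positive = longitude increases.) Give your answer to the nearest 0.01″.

Δλ = -7.58″

sin φ = -0.330494, cos φ = 0.943808, sin λ = 0.432107, cos λ = 0.901822.
East component: ΔE = −sin λ·ΔX + cos λ·ΔY = −(0.432107)(-211) + (0.901822)(-346) = -220.86 m.
1° of latitude spans 111200 m; at latitude φ, 1° of longitude spans that × cos φ = 104951.4 m, so Δλ = -220.86 / 104951.4 × 3600 = -7.576″.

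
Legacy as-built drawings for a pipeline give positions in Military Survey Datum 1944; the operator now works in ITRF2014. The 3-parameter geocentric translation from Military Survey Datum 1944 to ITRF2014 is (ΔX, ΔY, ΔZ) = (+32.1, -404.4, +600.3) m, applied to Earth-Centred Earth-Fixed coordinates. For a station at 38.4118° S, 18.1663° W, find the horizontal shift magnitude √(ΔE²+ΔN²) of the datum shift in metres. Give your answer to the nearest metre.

680 m

At φ = -38.4118°, λ = -18.1663°: sin φ = -0.621309, cos φ = 0.783566, sin λ = -0.311776, cos λ = 0.950156.
ΔE = −sin λ·ΔX + cos λ·ΔY = −(-0.311776)·(32.1) + (0.950156)·(-404.4) = -374.23 m.
ΔN = −sin φ cos λ·ΔX − sin φ sin λ·ΔY + cos φ·ΔZ = −(-0.621309)(0.950156)(32.1) − (-0.621309)(-0.311776)(-404.4) + (0.783566)(600.3) = 567.66 m.
Horizontal magnitude = √(ΔE² + ΔN²) = √((-374.23)² + 567.66²) = 679.92 m.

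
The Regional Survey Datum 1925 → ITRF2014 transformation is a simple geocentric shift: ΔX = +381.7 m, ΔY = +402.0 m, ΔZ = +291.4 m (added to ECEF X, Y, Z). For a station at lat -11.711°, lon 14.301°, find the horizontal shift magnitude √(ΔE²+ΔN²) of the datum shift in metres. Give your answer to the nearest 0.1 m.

At φ = -11.711°, λ = 14.301°: sin φ = -0.202975, cos φ = 0.979184, sin λ = 0.247016, cos λ = 0.969011.
ΔE = −sin λ·ΔX + cos λ·ΔY = −(0.247016)·(381.7) + (0.969011)·(402.0) = 295.26 m.
ΔN = −sin φ cos λ·ΔX − sin φ sin λ·ΔY + cos φ·ΔZ = −(-0.202975)(0.969011)(381.7) − (-0.202975)(0.247016)(402.0) + (0.979184)(291.4) = 380.56 m.
Horizontal magnitude = √(ΔE² + ΔN²) = √(295.26² + 380.56²) = 481.67 m.

481.7 m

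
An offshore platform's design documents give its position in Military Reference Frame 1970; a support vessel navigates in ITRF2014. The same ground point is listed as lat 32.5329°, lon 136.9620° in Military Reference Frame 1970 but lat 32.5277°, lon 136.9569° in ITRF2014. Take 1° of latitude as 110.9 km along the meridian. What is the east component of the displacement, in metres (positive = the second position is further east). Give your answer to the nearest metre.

ΔE = -477 m

Δφ = 32.5277° − 32.5329° = -0.0052°; Δλ = 136.9569° − 136.9620° = -0.0051°.
ΔN = Δφ × 110900 = -576.7 m; ΔE = Δλ × 110900 × cos(32.5329°) = -0.0051 × 110900 × 0.843083 = -476.8 m.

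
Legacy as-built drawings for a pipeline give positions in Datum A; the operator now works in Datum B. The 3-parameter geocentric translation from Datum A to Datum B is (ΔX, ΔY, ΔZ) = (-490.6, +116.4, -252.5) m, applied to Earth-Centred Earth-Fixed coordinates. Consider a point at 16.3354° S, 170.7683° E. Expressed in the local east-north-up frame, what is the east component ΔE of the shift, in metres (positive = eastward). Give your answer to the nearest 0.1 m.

At φ = -16.3354°, λ = 170.7683°: sin φ = -0.281260, cos φ = 0.959632, sin λ = 0.160427, cos λ = -0.987048.
ΔE = −sin λ·ΔX + cos λ·ΔY = −(0.160427)·(-490.6) + (-0.987048)·(116.4) = -36.19 m.

ΔE = -36.2 m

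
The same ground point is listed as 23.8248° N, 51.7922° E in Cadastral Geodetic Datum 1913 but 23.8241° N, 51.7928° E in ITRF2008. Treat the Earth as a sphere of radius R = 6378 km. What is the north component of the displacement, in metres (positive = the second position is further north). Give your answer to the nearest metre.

Δφ = 23.8241° − 23.8248° = -0.0007°; Δλ = 51.7928° − 51.7922° = +0.0006°.
1° along a meridian = πR/180 = 111317 m.
ΔN = Δφ × 111317 = -77.9 m; ΔE = Δλ × 111317 × cos(23.8248°) = +0.0006 × 111317 × 0.914785 = 61.1 m.

ΔN = -78 m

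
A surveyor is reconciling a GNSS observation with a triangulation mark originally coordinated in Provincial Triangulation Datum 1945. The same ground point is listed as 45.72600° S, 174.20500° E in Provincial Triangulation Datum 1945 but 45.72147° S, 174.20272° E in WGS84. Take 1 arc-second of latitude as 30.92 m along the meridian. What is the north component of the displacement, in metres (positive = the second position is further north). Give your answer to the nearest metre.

ΔN = 504 m

Δφ = -45.72147° − -45.72600° = +0.00453°; Δλ = 174.20272° − 174.20500° = -0.00228°.
1° of latitude = 3600 × 30.92 = 111312 m.
ΔN = Δφ × 111312 = 504.2 m; ΔE = Δλ × 111312 × cos(-45.72600°) = -0.00228 × 111312 × 0.698090 = -177.2 m.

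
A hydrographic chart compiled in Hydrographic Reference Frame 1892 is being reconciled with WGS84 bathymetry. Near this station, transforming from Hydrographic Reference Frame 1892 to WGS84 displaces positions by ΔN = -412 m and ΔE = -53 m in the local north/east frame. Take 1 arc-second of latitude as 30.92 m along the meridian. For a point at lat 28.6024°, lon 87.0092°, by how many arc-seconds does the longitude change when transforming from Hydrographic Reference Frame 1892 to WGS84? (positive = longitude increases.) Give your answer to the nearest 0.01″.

Δλ = -1.95″

At latitude 28.6024°, cos φ = 0.877963.
1″ of longitude at this latitude = 30.92 × cos φ = 27.1466 m, so Δλ = -53.0 / 27.1466 = -1.952″.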